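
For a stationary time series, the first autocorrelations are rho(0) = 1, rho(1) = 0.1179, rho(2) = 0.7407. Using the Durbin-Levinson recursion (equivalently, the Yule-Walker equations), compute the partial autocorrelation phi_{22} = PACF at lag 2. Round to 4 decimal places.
\phi_{22} = 0.7370

The PACF at lag k is phi_{kk}, the last component of the solution
to the Yule-Walker system G_k phi = r_k where
  (G_k)_{ij} = rho(|i - j|), (r_k)_i = rho(i), i,j = 1..k.
Equivalently, Durbin-Levinson gives phi_{kk} iteratively:
  phi_{11} = rho(1)
  phi_{kk} = [rho(k) - sum_{j=1..k-1} phi_{k-1,j} rho(k-j)]
            / [1 - sum_{j=1..k-1} phi_{k-1,j} rho(j)],
  phi_{k,j} = phi_{k-1,j} - phi_{kk} phi_{k-1,k-j},  j = 1..k-1.
Step k = 1:
  phi_11 = rho(1) = 0.1179.
Step k = 2:
  phi_22 = [rho(2) - phi_11 rho(1)] / [1 - phi_11 rho(1)] = [0.7407 - (0.1179)(0.1179)] / [1 - (0.1179)(0.1179)]
         = 0.72679959 / 0.98609959 = 0.737.
Therefore phi_{22} = 0.7370.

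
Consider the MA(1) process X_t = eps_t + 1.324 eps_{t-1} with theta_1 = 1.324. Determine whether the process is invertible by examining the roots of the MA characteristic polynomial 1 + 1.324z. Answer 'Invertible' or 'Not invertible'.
\text{Not invertible}

The MA(q) characteristic polynomial is P(z) = 1 + 1.324z.
Invertibility requires all roots to lie outside the unit circle, i.e. |z| > 1 for every root.
This is linear in z: 1 + (1.324) z = 0  =>  z = -1/(1.324) = -0.755287,  |z| = 0.755287.
Moduli of all roots: 0.7553.
All moduli strictly greater than 1? No.
Verdict: Not invertible.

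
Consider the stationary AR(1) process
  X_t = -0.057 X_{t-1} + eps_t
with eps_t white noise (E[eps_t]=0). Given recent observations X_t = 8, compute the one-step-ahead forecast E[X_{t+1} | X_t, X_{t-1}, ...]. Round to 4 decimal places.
E[X_{t+1} \mid \mathcal F_t] = -0.4560

For an AR(p) model X_t = c + sum_i phi_i X_{t-i} + eps_t, the
one-step-ahead conditional mean is
  E[X_{t+1} | X_t, ...] = c + sum_i phi_i X_{t+1-i}.
Substitute known values:
  E[X_{t+1} | ...] = (-0.057) * (8)
                   = -0.4560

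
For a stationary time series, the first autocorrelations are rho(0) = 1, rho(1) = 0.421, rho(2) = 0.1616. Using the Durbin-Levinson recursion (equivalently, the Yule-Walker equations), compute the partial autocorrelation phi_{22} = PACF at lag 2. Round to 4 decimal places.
\phi_{22} = -0.0190

The PACF at lag k is phi_{kk}, the last component of the solution
to the Yule-Walker system G_k phi = r_k where
  (G_k)_{ij} = rho(|i - j|), (r_k)_i = rho(i), i,j = 1..k.
Equivalently, Durbin-Levinson gives phi_{kk} iteratively:
  phi_{11} = rho(1)
  phi_{kk} = [rho(k) - sum_{j=1..k-1} phi_{k-1,j} rho(k-j)]
            / [1 - sum_{j=1..k-1} phi_{k-1,j} rho(j)],
  phi_{k,j} = phi_{k-1,j} - phi_{kk} phi_{k-1,k-j},  j = 1..k-1.
Step k = 1:
  phi_11 = rho(1) = 0.421.
Step k = 2:
  phi_22 = [rho(2) - phi_11 rho(1)] / [1 - phi_11 rho(1)] = [0.1616 - (0.421)(0.421)] / [1 - (0.421)(0.421)]
         = -0.015641 / 0.822759 = -0.019.
Therefore phi_{22} = -0.0190.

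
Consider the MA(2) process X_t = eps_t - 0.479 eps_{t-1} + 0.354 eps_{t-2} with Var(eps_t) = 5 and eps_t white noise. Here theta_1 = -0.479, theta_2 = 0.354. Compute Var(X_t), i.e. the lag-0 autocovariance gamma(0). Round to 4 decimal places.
\gamma(0) = 6.7738

For an MA(q) process X_t = eps_t + sum_i theta_i eps_{t-i} with
Var(eps_t) = sigma^2, the variance is
  gamma(0) = sigma^2 * (1 + sum_i theta_i^2).
  sum_i theta_i^2 = (-0.479)^2 + (0.354)^2 = 0.229441 + 0.125316 = 0.354757.
  gamma(0) = 5 * (1 + 0.354757) = 5 * 1.354757 = 6.773785, which rounds to 6.7738.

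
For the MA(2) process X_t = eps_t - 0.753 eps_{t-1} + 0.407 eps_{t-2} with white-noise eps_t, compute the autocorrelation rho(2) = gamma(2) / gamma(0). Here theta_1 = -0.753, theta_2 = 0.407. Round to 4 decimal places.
\rho(2) = 0.2349

For an MA(q) process with theta_0 = 1, the autocovariance is
  gamma(k) = sigma^2 * sum_{i=0..q-k} theta_i * theta_{i+k},
and rho(k) = gamma(k) / gamma(0). Sigma^2 cancels.
  numerator   = (1)*(0.407) = 0.407.
  denominator = (1)^2 + (-0.753)^2 + (0.407)^2 = 1.732658.
  rho(2) = 0.407 / 1.732658 = 0.2349.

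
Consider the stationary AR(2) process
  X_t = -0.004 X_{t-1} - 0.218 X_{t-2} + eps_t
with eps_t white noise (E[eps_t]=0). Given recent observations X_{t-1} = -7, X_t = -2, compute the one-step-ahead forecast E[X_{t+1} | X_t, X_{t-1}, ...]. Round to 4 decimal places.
E[X_{t+1} \mid \mathcal F_t] = 1.5340

For an AR(p) model X_t = c + sum_i phi_i X_{t-i} + eps_t, the
one-step-ahead conditional mean is
  E[X_{t+1} | X_t, ...] = c + sum_i phi_i X_{t+1-i}.
Substitute known values:
  E[X_{t+1} | ...] = (-0.004) * (-2) + (-0.218) * (-7)
                   = 1.5340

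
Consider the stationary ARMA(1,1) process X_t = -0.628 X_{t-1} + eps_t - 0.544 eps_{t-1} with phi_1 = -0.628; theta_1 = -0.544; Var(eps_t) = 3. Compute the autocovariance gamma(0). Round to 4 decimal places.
\gamma(0) = 9.8042

Multiply the model equation by X_{t-k} and take expectations. With theta_0 = psi_0 = 1 and psi_j the MA(infinity) weights, this gives
  gamma(k) - sum_i phi_i gamma(k-i) = c_k,
  c_k = sigma^2 * sum_{j=k..q} theta_j psi_{j-k}   (c_k = 0 for k > q),
using gamma(-m) = gamma(m).
psi-weights needed (psi_j = theta_j + sum_i phi_i psi_{j-i}):
  psi_1 = theta_1 + phi_1 = -0.544 + (-0.628) = -1.172
Right-hand sides:
  c_0 = sigma^2 (1 + theta_1 psi_1) = 3 * (1 + (-0.544)(-1.172)) = 3 * 1.637568 = 4.912704
  c_1 = sigma^2 theta_1 = 3 * (-0.544) = -1.632
  c_2 = 0
Equations for k = 0 and k = 1 (AR order 1):
  gamma(0) = phi_1 gamma(1) + c_0
  gamma(1) = phi_1 gamma(0) + c_1
Substituting the second into the first: gamma(0) (1 - phi_1^2) = c_0 + phi_1 c_1, so
  gamma(0) = (c_0 + phi_1 c_1) / (1 - phi_1^2) = (4.912704 + (-0.628)(-1.632)) / (1 - (-0.628)^2) = 5.9376 / 0.605616 = 9.804232.
Therefore gamma(0) = 9.8042 (to 4 decimal places).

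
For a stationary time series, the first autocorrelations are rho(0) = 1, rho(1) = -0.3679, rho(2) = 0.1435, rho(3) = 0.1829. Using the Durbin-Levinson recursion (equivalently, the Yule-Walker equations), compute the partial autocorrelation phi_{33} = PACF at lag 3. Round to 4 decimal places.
\phi_{33} = 0.2760

The PACF at lag k is phi_{kk}, the last component of the solution
to the Yule-Walker system G_k phi = r_k where
  (G_k)_{ij} = rho(|i - j|), (r_k)_i = rho(i), i,j = 1..k.
Equivalently, Durbin-Levinson gives phi_{kk} iteratively:
  phi_{11} = rho(1)
  phi_{kk} = [rho(k) - sum_{j=1..k-1} phi_{k-1,j} rho(k-j)]
            / [1 - sum_{j=1..k-1} phi_{k-1,j} rho(j)],
  phi_{k,j} = phi_{k-1,j} - phi_{kk} phi_{k-1,k-j},  j = 1..k-1.
Step k = 1:
  phi_11 = rho(1) = -0.3679.
Step k = 2:
  phi_22 = [rho(2) - phi_11 rho(1)] / [1 - phi_11 rho(1)] = [0.1435 - (-0.3679)(-0.3679)] / [1 - (-0.3679)(-0.3679)]
         = 0.00814959 / 0.86464959 = 0.009425.
  Update: phi_21 = phi_11 - phi_22 phi_11 = -0.3679 - (0.009425)(-0.3679) = -0.364432.
Step k = 3:
  phi_33 = [rho(3) - phi_21 rho(2) - phi_22 rho(1)] / [1 - phi_21 rho(1) - phi_22 rho(2)]
    numerator   = 0.1829 - (-0.364432)(0.1435) - (0.009425)(-0.3679) = 0.23866362
    denominator = 1 - (-0.364432)(-0.3679) - (0.009425)(0.1435) = 0.86457278
  phi_33 = 0.23866362 / 0.86457278 = 0.276.
Therefore phi_{33} = 0.2760.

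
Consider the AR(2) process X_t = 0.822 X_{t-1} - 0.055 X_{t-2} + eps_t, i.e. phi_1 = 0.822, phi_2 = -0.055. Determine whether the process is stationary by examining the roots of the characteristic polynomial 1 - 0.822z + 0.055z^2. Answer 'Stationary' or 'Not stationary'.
\text{Stationary}

The AR(p) characteristic polynomial is P(z) = 1 - 0.822z + 0.055z^2.
Stationarity requires all roots to lie outside the unit circle, i.e. |z| > 1 for every root.
Set 1 + (-0.822) z + (0.055) z^2 = 0, i.e. a z^2 + b z + c = 0 with a = 0.055, b = -0.822, c = 1.
Discriminant D = b^2 - 4ac = (-0.822)^2 - 4*(0.055)*1 = 0.675684 - (0.22) = 0.455684.
D >= 0, so the roots are real: z = (-b +/- sqrt(D)) / (2a) = (0.822 +/- 0.675044) / (0.11).
  z_1 = (0.822 + 0.675044) / (0.11) = 13.6095,   |z_1| = 13.6095.
  z_2 = (0.822 - 0.675044) / (0.11) = 1.336,   |z_2| = 1.336.
Moduli of all roots: 13.6095, 1.3360.
All moduli strictly greater than 1? Yes.
Verdict: Stationary.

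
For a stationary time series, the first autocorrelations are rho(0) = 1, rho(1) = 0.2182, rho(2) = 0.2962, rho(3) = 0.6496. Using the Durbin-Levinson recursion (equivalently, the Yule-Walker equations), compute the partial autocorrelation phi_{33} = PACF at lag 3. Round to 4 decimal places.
\phi_{33} = 0.6140

The PACF at lag k is phi_{kk}, the last component of the solution
to the Yule-Walker system G_k phi = r_k where
  (G_k)_{ij} = rho(|i - j|), (r_k)_i = rho(i), i,j = 1..k.
Equivalently, Durbin-Levinson gives phi_{kk} iteratively:
  phi_{11} = rho(1)
  phi_{kk} = [rho(k) - sum_{j=1..k-1} phi_{k-1,j} rho(k-j)]
            / [1 - sum_{j=1..k-1} phi_{k-1,j} rho(j)],
  phi_{k,j} = phi_{k-1,j} - phi_{kk} phi_{k-1,k-j},  j = 1..k-1.
Step k = 1:
  phi_11 = rho(1) = 0.2182.
Step k = 2:
  phi_22 = [rho(2) - phi_11 rho(1)] / [1 - phi_11 rho(1)] = [0.2962 - (0.2182)(0.2182)] / [1 - (0.2182)(0.2182)]
         = 0.24858876 / 0.95238876 = 0.261016.
  Update: phi_21 = phi_11 - phi_22 phi_11 = 0.2182 - (0.261016)(0.2182) = 0.161246.
Step k = 3:
  phi_33 = [rho(3) - phi_21 rho(2) - phi_22 rho(1)] / [1 - phi_21 rho(1) - phi_22 rho(2)]
    numerator   = 0.6496 - (0.161246)(0.2962) - (0.261016)(0.2182) = 0.54488514
    denominator = 1 - (0.161246)(0.2182) - (0.261016)(0.2962) = 0.8875031
  phi_33 = 0.54488514 / 0.8875031 = 0.614.
Therefore phi_{33} = 0.6140.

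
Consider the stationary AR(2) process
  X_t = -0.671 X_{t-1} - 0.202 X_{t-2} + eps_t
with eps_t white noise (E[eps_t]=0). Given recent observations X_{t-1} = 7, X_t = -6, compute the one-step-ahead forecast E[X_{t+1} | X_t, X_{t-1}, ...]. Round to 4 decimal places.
E[X_{t+1} \mid \mathcal F_t] = 2.6120

For an AR(p) model X_t = c + sum_i phi_i X_{t-i} + eps_t, the
one-step-ahead conditional mean is
  E[X_{t+1} | X_t, ...] = c + sum_i phi_i X_{t+1-i}.
Substitute known values:
  E[X_{t+1} | ...] = (-0.671) * (-6) + (-0.202) * (7)
                   = 2.6120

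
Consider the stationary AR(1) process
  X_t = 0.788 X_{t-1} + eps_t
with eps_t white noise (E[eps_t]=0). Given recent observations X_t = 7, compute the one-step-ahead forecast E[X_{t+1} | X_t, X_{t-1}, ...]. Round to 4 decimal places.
E[X_{t+1} \mid \mathcal F_t] = 5.5160

For an AR(p) model X_t = c + sum_i phi_i X_{t-i} + eps_t, the
one-step-ahead conditional mean is
  E[X_{t+1} | X_t, ...] = c + sum_i phi_i X_{t+1-i}.
Substitute known values:
  E[X_{t+1} | ...] = (0.788) * (7)
                   = 5.5160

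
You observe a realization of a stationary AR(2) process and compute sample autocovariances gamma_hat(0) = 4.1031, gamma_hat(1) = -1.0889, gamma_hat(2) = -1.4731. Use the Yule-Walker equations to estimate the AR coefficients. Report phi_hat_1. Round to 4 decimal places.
\hat\phi_{1} = -0.3880

The Yule-Walker equations for an AR(p) process read, in matrix form,
  Gamma_p phi = r_p,   with   (Gamma_p)_{ij} = gamma(|i - j|),
                       (r_p)_i = gamma(i),   i,j = 1..p.
Substitute the sample gammas (Toeplitz matrix and right-hand side of size 2):
  Gamma_p = [[4.1031, -1.0889], [-1.0889, 4.1031]]
  r_p     = [-1.0889, -1.4731]
Written out:
  4.1031 phi_1 - 1.0889 phi_2 = -1.0889
  -1.0889 phi_1 + 4.1031 phi_2 = -1.4731
Solve by Cramer's rule:
  det = gamma(0)^2 - gamma(1)^2 = (4.1031)^2 - (-1.0889)^2 = 16.83542961 - 1.18570321 = 15.6497264
  phi_hat_1 = [gamma(1) gamma(0) - gamma(1) gamma(2)] / det = [(-1.0889)(4.1031) - (-1.0889)(-1.4731)] / 15.6497264 = -6.07192418 / 15.6497264 = -0.388
  phi_hat_2 = [gamma(0) gamma(2) - gamma(1)^2] / det = [(4.1031)(-1.4731) - (-1.0889)^2] / 15.6497264 = -7.22997982 / 15.6497264 = -0.462
So phi_hat = [-0.3880, -0.4620].
Therefore phi_hat_1 = -0.3880.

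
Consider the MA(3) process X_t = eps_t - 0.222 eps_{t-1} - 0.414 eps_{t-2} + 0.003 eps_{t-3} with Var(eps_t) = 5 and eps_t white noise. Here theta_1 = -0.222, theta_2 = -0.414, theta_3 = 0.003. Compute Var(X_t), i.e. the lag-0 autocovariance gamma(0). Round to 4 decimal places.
\gamma(0) = 6.1034

For an MA(q) process X_t = eps_t + sum_i theta_i eps_{t-i} with
Var(eps_t) = sigma^2, the variance is
  gamma(0) = sigma^2 * (1 + sum_i theta_i^2).
  sum_i theta_i^2 = (-0.222)^2 + (-0.414)^2 + (0.003)^2 = 0.049284 + 0.171396 + 0.000009 = 0.220689.
  gamma(0) = 5 * (1 + 0.220689) = 5 * 1.220689 = 6.103445, which rounds to 6.1034.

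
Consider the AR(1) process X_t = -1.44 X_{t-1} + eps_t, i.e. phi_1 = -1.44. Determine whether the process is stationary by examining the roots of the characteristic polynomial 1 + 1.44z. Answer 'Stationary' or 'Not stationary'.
\text{Not stationary}

The AR(p) characteristic polynomial is P(z) = 1 + 1.44z.
Stationarity requires all roots to lie outside the unit circle, i.e. |z| > 1 for every root.
This is linear in z: 1 + (1.44) z = 0  =>  z = -1/(1.44) = -0.694444,  |z| = 0.694444.
Moduli of all roots: 0.6944.
All moduli strictly greater than 1? No.
Verdict: Not stationary.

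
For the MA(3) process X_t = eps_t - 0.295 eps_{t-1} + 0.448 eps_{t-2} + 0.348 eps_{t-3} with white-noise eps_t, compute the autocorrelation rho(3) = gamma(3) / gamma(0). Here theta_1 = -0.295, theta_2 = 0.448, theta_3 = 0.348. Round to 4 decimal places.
\rho(3) = 0.2470

For an MA(q) process with theta_0 = 1, the autocovariance is
  gamma(k) = sigma^2 * sum_{i=0..q-k} theta_i * theta_{i+k},
and rho(k) = gamma(k) / gamma(0). Sigma^2 cancels.
  numerator   = (1)*(0.348) = 0.348.
  denominator = (1)^2 + (-0.295)^2 + (0.448)^2 + (0.348)^2 = 1.408833.
  rho(3) = 0.348 / 1.408833 = 0.2470.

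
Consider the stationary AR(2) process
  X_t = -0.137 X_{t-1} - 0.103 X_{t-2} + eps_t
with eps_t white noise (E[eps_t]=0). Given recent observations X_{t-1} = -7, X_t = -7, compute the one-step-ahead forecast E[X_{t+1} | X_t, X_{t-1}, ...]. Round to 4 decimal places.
E[X_{t+1} \mid \mathcal F_t] = 1.6800

For an AR(p) model X_t = c + sum_i phi_i X_{t-i} + eps_t, the
one-step-ahead conditional mean is
  E[X_{t+1} | X_t, ...] = c + sum_i phi_i X_{t+1-i}.
Substitute known values:
  E[X_{t+1} | ...] = (-0.137) * (-7) + (-0.103) * (-7)
                   = 1.6800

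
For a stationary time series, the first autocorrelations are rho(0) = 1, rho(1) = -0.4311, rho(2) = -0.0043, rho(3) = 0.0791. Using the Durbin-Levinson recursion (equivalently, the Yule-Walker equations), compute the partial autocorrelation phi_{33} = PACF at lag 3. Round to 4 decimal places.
\phi_{33} = -0.0310

The PACF at lag k is phi_{kk}, the last component of the solution
to the Yule-Walker system G_k phi = r_k where
  (G_k)_{ij} = rho(|i - j|), (r_k)_i = rho(i), i,j = 1..k.
Equivalently, Durbin-Levinson gives phi_{kk} iteratively:
  phi_{11} = rho(1)
  phi_{kk} = [rho(k) - sum_{j=1..k-1} phi_{k-1,j} rho(k-j)]
            / [1 - sum_{j=1..k-1} phi_{k-1,j} rho(j)],
  phi_{k,j} = phi_{k-1,j} - phi_{kk} phi_{k-1,k-j},  j = 1..k-1.
Step k = 1:
  phi_11 = rho(1) = -0.4311.
Step k = 2:
  phi_22 = [rho(2) - phi_11 rho(1)] / [1 - phi_11 rho(1)] = [-0.0043 - (-0.4311)(-0.4311)] / [1 - (-0.4311)(-0.4311)]
         = -0.19014721 / 0.81415279 = -0.233552.
  Update: phi_21 = phi_11 - phi_22 phi_11 = -0.4311 - (-0.233552)(-0.4311) = -0.531784.
Step k = 3:
  phi_33 = [rho(3) - phi_21 rho(2) - phi_22 rho(1)] / [1 - phi_21 rho(1) - phi_22 rho(2)]
    numerator   = 0.0791 - (-0.531784)(-0.0043) - (-0.233552)(-0.4311) = -0.02387104
    denominator = 1 - (-0.531784)(-0.4311) - (-0.233552)(-0.0043) = 0.76974348
  phi_33 = -0.02387104 / 0.76974348 = -0.031.
Therefore phi_{33} = -0.0310.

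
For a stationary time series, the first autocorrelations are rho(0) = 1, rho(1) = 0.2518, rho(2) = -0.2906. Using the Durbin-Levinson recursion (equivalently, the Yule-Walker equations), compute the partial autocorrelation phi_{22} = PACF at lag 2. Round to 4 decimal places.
\phi_{22} = -0.3780

The PACF at lag k is phi_{kk}, the last component of the solution
to the Yule-Walker system G_k phi = r_k where
  (G_k)_{ij} = rho(|i - j|), (r_k)_i = rho(i), i,j = 1..k.
Equivalently, Durbin-Levinson gives phi_{kk} iteratively:
  phi_{11} = rho(1)
  phi_{kk} = [rho(k) - sum_{j=1..k-1} phi_{k-1,j} rho(k-j)]
            / [1 - sum_{j=1..k-1} phi_{k-1,j} rho(j)],
  phi_{k,j} = phi_{k-1,j} - phi_{kk} phi_{k-1,k-j},  j = 1..k-1.
Step k = 1:
  phi_11 = rho(1) = 0.2518.
Step k = 2:
  phi_22 = [rho(2) - phi_11 rho(1)] / [1 - phi_11 rho(1)] = [-0.2906 - (0.2518)(0.2518)] / [1 - (0.2518)(0.2518)]
         = -0.35400324 / 0.93659676 = -0.378.
Therefore phi_{22} = -0.3780.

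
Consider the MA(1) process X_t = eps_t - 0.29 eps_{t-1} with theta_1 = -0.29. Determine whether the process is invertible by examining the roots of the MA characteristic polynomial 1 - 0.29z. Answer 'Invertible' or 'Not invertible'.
\text{Invertible}

The MA(q) characteristic polynomial is P(z) = 1 - 0.29z.
Invertibility requires all roots to lie outside the unit circle, i.e. |z| > 1 for every root.
This is linear in z: 1 + (-0.29) z = 0  =>  z = -1/(-0.29) = 3.448276,  |z| = 3.448276.
Moduli of all roots: 3.4483.
All moduli strictly greater than 1? Yes.
Verdict: Invertible.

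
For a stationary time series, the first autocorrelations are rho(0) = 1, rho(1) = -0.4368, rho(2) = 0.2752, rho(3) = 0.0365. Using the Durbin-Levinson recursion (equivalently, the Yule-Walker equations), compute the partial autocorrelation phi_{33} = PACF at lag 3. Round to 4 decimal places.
\phi_{33} = 0.2370

The PACF at lag k is phi_{kk}, the last component of the solution
to the Yule-Walker system G_k phi = r_k where
  (G_k)_{ij} = rho(|i - j|), (r_k)_i = rho(i), i,j = 1..k.
Equivalently, Durbin-Levinson gives phi_{kk} iteratively:
  phi_{11} = rho(1)
  phi_{kk} = [rho(k) - sum_{j=1..k-1} phi_{k-1,j} rho(k-j)]
            / [1 - sum_{j=1..k-1} phi_{k-1,j} rho(j)],
  phi_{k,j} = phi_{k-1,j} - phi_{kk} phi_{k-1,k-j},  j = 1..k-1.
Step k = 1:
  phi_11 = rho(1) = -0.4368.
Step k = 2:
  phi_22 = [rho(2) - phi_11 rho(1)] / [1 - phi_11 rho(1)] = [0.2752 - (-0.4368)(-0.4368)] / [1 - (-0.4368)(-0.4368)]
         = 0.08440576 / 0.80920576 = 0.104307.
  Update: phi_21 = phi_11 - phi_22 phi_11 = -0.4368 - (0.104307)(-0.4368) = -0.391239.
Step k = 3:
  phi_33 = [rho(3) - phi_21 rho(2) - phi_22 rho(1)] / [1 - phi_21 rho(1) - phi_22 rho(2)]
    numerator   = 0.0365 - (-0.391239)(0.2752) - (0.104307)(-0.4368) = 0.18973016
    denominator = 1 - (-0.391239)(-0.4368) - (0.104307)(0.2752) = 0.80040166
  phi_33 = 0.18973016 / 0.80040166 = 0.237.
Therefore phi_{33} = 0.2370.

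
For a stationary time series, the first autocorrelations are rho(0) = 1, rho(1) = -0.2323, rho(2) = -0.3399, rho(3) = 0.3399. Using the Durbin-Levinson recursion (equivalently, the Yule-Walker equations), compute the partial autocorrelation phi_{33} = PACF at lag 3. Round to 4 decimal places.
\phi_{33} = 0.1680

The PACF at lag k is phi_{kk}, the last component of the solution
to the Yule-Walker system G_k phi = r_k where
  (G_k)_{ij} = rho(|i - j|), (r_k)_i = rho(i), i,j = 1..k.
Equivalently, Durbin-Levinson gives phi_{kk} iteratively:
  phi_{11} = rho(1)
  phi_{kk} = [rho(k) - sum_{j=1..k-1} phi_{k-1,j} rho(k-j)]
            / [1 - sum_{j=1..k-1} phi_{k-1,j} rho(j)],
  phi_{k,j} = phi_{k-1,j} - phi_{kk} phi_{k-1,k-j},  j = 1..k-1.
Step k = 1:
  phi_11 = rho(1) = -0.2323.
Step k = 2:
  phi_22 = [rho(2) - phi_11 rho(1)] / [1 - phi_11 rho(1)] = [-0.3399 - (-0.2323)(-0.2323)] / [1 - (-0.2323)(-0.2323)]
         = -0.39386329 / 0.94603671 = -0.41633.
  Update: phi_21 = phi_11 - phi_22 phi_11 = -0.2323 - (-0.41633)(-0.2323) = -0.329013.
Step k = 3:
  phi_33 = [rho(3) - phi_21 rho(2) - phi_22 rho(1)] / [1 - phi_21 rho(1) - phi_22 rho(2)]
    numerator   = 0.3399 - (-0.329013)(-0.3399) - (-0.41633)(-0.2323) = 0.13135492
    denominator = 1 - (-0.329013)(-0.2323) - (-0.41633)(-0.3399) = 0.78205968
  phi_33 = 0.13135492 / 0.78205968 = 0.168.
Therefore phi_{33} = 0.1680.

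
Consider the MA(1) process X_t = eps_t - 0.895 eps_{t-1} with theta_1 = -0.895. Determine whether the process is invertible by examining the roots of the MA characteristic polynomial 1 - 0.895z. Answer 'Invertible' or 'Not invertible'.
\text{Invertible}

The MA(q) characteristic polynomial is P(z) = 1 - 0.895z.
Invertibility requires all roots to lie outside the unit circle, i.e. |z| > 1 for every root.
This is linear in z: 1 + (-0.895) z = 0  =>  z = -1/(-0.895) = 1.117318,  |z| = 1.117318.
Moduli of all roots: 1.1173.
All moduli strictly greater than 1? Yes.
Verdict: Invertible.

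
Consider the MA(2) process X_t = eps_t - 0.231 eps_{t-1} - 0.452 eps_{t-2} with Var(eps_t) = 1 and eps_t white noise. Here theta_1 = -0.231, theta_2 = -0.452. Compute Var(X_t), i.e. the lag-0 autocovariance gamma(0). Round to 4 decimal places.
\gamma(0) = 1.2577

For an MA(q) process X_t = eps_t + sum_i theta_i eps_{t-i} with
Var(eps_t) = sigma^2, the variance is
  gamma(0) = sigma^2 * (1 + sum_i theta_i^2).
  sum_i theta_i^2 = (-0.231)^2 + (-0.452)^2 = 0.053361 + 0.204304 = 0.257665.
  gamma(0) = 1 * (1 + 0.257665) = 1 * 1.257665 = 1.257665, which rounds to 1.2577.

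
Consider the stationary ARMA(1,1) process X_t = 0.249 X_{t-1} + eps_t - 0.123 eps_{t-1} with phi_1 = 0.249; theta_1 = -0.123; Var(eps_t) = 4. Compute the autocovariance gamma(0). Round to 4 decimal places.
\gamma(0) = 4.0677

Multiply the model equation by X_{t-k} and take expectations. With theta_0 = psi_0 = 1 and psi_j the MA(infinity) weights, this gives
  gamma(k) - sum_i phi_i gamma(k-i) = c_k,
  c_k = sigma^2 * sum_{j=k..q} theta_j psi_{j-k}   (c_k = 0 for k > q),
using gamma(-m) = gamma(m).
psi-weights needed (psi_j = theta_j + sum_i phi_i psi_{j-i}):
  psi_1 = theta_1 + phi_1 = -0.123 + (0.249) = 0.126
Right-hand sides:
  c_0 = sigma^2 (1 + theta_1 psi_1) = 4 * (1 + (-0.123)(0.126)) = 4 * 0.984502 = 3.938008
  c_1 = sigma^2 theta_1 = 4 * (-0.123) = -0.492
  c_2 = 0
Equations for k = 0 and k = 1 (AR order 1):
  gamma(0) = phi_1 gamma(1) + c_0
  gamma(1) = phi_1 gamma(0) + c_1
Substituting the second into the first: gamma(0) (1 - phi_1^2) = c_0 + phi_1 c_1, so
  gamma(0) = (c_0 + phi_1 c_1) / (1 - phi_1^2) = (3.938008 + (0.249)(-0.492)) / (1 - (0.249)^2) = 3.8155 / 0.937999 = 4.067702.
Therefore gamma(0) = 4.0677 (to 4 decimal places).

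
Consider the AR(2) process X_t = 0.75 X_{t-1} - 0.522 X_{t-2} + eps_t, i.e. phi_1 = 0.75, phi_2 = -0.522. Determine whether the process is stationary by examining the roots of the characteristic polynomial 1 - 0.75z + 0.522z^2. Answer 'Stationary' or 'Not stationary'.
\text{Stationary}

The AR(p) characteristic polynomial is P(z) = 1 - 0.75z + 0.522z^2.
Stationarity requires all roots to lie outside the unit circle, i.e. |z| > 1 for every root.
Set 1 + (-0.75) z + (0.522) z^2 = 0, i.e. a z^2 + b z + c = 0 with a = 0.522, b = -0.75, c = 1.
Discriminant D = b^2 - 4ac = (-0.75)^2 - 4*(0.522)*1 = 0.5625 - (2.088) = -1.5255.
D < 0, so the roots are the complex-conjugate pair z = (-b +/- i sqrt(-D)) / (2a) = 0.7184 +/- 1.1831i.
For a conjugate pair |z|^2 = z * conj(z) = (product of roots) = c/a = 1/(0.522) = 1.915709, so |z| = sqrt(1.915709) = 1.3841 for both roots.
Moduli of all roots: 1.3841, 1.3841.
All moduli strictly greater than 1? Yes.
Verdict: Stationary.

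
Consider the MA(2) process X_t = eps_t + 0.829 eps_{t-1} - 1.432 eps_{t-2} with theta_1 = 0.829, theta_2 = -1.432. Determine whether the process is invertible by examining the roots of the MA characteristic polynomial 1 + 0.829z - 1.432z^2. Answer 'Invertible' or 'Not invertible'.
\text{Not invertible}

The MA(q) characteristic polynomial is P(z) = 1 + 0.829z - 1.432z^2.
Invertibility requires all roots to lie outside the unit circle, i.e. |z| > 1 for every root.
Set 1 + (0.829) z + (-1.432) z^2 = 0, i.e. a z^2 + b z + c = 0 with a = -1.432, b = 0.829, c = 1.
Discriminant D = b^2 - 4ac = (0.829)^2 - 4*(-1.432)*1 = 0.687241 - (-5.728) = 6.415241.
D >= 0, so the roots are real: z = (-b +/- sqrt(D)) / (2a) = (-0.829 +/- 2.532833) / (-2.864).
  z_1 = (-0.829 + 2.532833) / (-2.864) = -0.5949,   |z_1| = 0.5949.
  z_2 = (-0.829 - 2.532833) / (-2.864) = 1.1738,   |z_2| = 1.1738.
Moduli of all roots: 0.5949, 1.1738.
All moduli strictly greater than 1? No.
Verdict: Not invertible.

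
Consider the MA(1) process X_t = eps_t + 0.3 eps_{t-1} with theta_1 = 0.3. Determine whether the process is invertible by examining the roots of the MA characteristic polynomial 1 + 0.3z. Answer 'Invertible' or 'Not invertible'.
\text{Invertible}

The MA(q) characteristic polynomial is P(z) = 1 + 0.3z.
Invertibility requires all roots to lie outside the unit circle, i.e. |z| > 1 for every root.
This is linear in z: 1 + (0.3) z = 0  =>  z = -1/(0.3) = -3.333333,  |z| = 3.333333.
Moduli of all roots: 3.3333.
All moduli strictly greater than 1? Yes.
Verdict: Invertible.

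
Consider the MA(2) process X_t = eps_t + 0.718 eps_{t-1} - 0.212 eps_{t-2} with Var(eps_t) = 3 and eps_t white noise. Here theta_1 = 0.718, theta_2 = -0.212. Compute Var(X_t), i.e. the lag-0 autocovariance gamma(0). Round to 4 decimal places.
\gamma(0) = 4.6814

For an MA(q) process X_t = eps_t + sum_i theta_i eps_{t-i} with
Var(eps_t) = sigma^2, the variance is
  gamma(0) = sigma^2 * (1 + sum_i theta_i^2).
  sum_i theta_i^2 = (0.718)^2 + (-0.212)^2 = 0.515524 + 0.044944 = 0.560468.
  gamma(0) = 3 * (1 + 0.560468) = 3 * 1.560468 = 4.681404, which rounds to 4.6814.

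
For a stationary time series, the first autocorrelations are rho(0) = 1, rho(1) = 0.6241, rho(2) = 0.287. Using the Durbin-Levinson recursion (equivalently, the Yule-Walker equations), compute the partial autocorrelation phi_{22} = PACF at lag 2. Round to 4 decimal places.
\phi_{22} = -0.1679

The PACF at lag k is phi_{kk}, the last component of the solution
to the Yule-Walker system G_k phi = r_k where
  (G_k)_{ij} = rho(|i - j|), (r_k)_i = rho(i), i,j = 1..k.
Equivalently, Durbin-Levinson gives phi_{kk} iteratively:
  phi_{11} = rho(1)
  phi_{kk} = [rho(k) - sum_{j=1..k-1} phi_{k-1,j} rho(k-j)]
            / [1 - sum_{j=1..k-1} phi_{k-1,j} rho(j)],
  phi_{k,j} = phi_{k-1,j} - phi_{kk} phi_{k-1,k-j},  j = 1..k-1.
Step k = 1:
  phi_11 = rho(1) = 0.6241.
Step k = 2:
  phi_22 = [rho(2) - phi_11 rho(1)] / [1 - phi_11 rho(1)] = [0.287 - (0.6241)(0.6241)] / [1 - (0.6241)(0.6241)]
         = -0.10250081 / 0.61049919 = -0.1679.
Therefore phi_{22} = -0.1679.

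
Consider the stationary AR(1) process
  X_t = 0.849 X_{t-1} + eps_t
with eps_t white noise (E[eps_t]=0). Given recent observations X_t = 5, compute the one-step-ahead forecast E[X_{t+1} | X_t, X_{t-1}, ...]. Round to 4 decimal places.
E[X_{t+1} \mid \mathcal F_t] = 4.2450

For an AR(p) model X_t = c + sum_i phi_i X_{t-i} + eps_t, the
one-step-ahead conditional mean is
  E[X_{t+1} | X_t, ...] = c + sum_i phi_i X_{t+1-i}.
Substitute known values:
  E[X_{t+1} | ...] = (0.849) * (5)
                   = 4.2450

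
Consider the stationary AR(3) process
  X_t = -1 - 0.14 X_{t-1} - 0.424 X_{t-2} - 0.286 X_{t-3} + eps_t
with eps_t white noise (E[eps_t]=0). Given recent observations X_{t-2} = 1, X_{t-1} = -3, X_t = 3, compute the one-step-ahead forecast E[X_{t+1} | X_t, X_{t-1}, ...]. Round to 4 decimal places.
E[X_{t+1} \mid \mathcal F_t] = -0.4340

For an AR(p) model X_t = c + sum_i phi_i X_{t-i} + eps_t, the
one-step-ahead conditional mean is
  E[X_{t+1} | X_t, ...] = c + sum_i phi_i X_{t+1-i}.
Substitute known values:
  E[X_{t+1} | ...] = -1 + (-0.14) * (3) + (-0.424) * (-3) + (-0.286) * (1)
                   = -0.4340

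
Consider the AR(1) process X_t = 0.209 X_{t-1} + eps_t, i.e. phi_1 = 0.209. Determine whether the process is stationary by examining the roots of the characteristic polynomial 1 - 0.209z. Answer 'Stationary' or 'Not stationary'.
\text{Stationary}

The AR(p) characteristic polynomial is P(z) = 1 - 0.209z.
Stationarity requires all roots to lie outside the unit circle, i.e. |z| > 1 for every root.
This is linear in z: 1 + (-0.209) z = 0  =>  z = -1/(-0.209) = 4.784689,  |z| = 4.784689.
Moduli of all roots: 4.7847.
All moduli strictly greater than 1? Yes.
Verdict: Stationary.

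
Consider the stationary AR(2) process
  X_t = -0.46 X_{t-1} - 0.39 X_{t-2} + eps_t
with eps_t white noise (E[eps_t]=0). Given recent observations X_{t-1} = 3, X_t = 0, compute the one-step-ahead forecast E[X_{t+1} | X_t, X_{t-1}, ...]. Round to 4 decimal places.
E[X_{t+1} \mid \mathcal F_t] = -1.1700

For an AR(p) model X_t = c + sum_i phi_i X_{t-i} + eps_t, the
one-step-ahead conditional mean is
  E[X_{t+1} | X_t, ...] = c + sum_i phi_i X_{t+1-i}.
Substitute known values:
  E[X_{t+1} | ...] = (-0.46) * (0) + (-0.39) * (3)
                   = -1.1700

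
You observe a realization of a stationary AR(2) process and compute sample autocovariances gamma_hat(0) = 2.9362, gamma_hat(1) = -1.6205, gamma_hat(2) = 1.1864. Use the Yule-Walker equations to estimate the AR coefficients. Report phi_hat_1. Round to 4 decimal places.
\hat\phi_{1} = -0.4730

The Yule-Walker equations for an AR(p) process read, in matrix form,
  Gamma_p phi = r_p,   with   (Gamma_p)_{ij} = gamma(|i - j|),
                       (r_p)_i = gamma(i),   i,j = 1..p.
Substitute the sample gammas (Toeplitz matrix and right-hand side of size 2):
  Gamma_p = [[2.9362, -1.6205], [-1.6205, 2.9362]]
  r_p     = [-1.6205, 1.1864]
Written out:
  2.9362 phi_1 - 1.6205 phi_2 = -1.6205
  -1.6205 phi_1 + 2.9362 phi_2 = 1.1864
Solve by Cramer's rule:
  det = gamma(0)^2 - gamma(1)^2 = (2.9362)^2 - (-1.6205)^2 = 8.62127044 - 2.62602025 = 5.99525019
  phi_hat_1 = [gamma(1) gamma(0) - gamma(1) gamma(2)] / det = [(-1.6205)(2.9362) - (-1.6205)(1.1864)] / 5.99525019 = -2.8355509 / 5.99525019 = -0.473
  phi_hat_2 = [gamma(0) gamma(2) - gamma(1)^2] / det = [(2.9362)(1.1864) - (-1.6205)^2] / 5.99525019 = 0.85748743 / 5.99525019 = 0.143
So phi_hat = [-0.4730, 0.1430].
Therefore phi_hat_1 = -0.4730.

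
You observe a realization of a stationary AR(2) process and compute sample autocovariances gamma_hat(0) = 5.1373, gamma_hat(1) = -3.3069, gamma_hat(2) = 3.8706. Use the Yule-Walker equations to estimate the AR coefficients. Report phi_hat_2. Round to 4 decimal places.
\hat\phi_{2} = 0.5790

The Yule-Walker equations for an AR(p) process read, in matrix form,
  Gamma_p phi = r_p,   with   (Gamma_p)_{ij} = gamma(|i - j|),
                       (r_p)_i = gamma(i),   i,j = 1..p.
Substitute the sample gammas (Toeplitz matrix and right-hand side of size 2):
  Gamma_p = [[5.1373, -3.3069], [-3.3069, 5.1373]]
  r_p     = [-3.3069, 3.8706]
Written out:
  5.1373 phi_1 - 3.3069 phi_2 = -3.3069
  -3.3069 phi_1 + 5.1373 phi_2 = 3.8706
Solve by Cramer's rule:
  det = gamma(0)^2 - gamma(1)^2 = (5.1373)^2 - (-3.3069)^2 = 26.39185129 - 10.93558761 = 15.45626368
  phi_hat_1 = [gamma(1) gamma(0) - gamma(1) gamma(2)] / det = [(-3.3069)(5.1373) - (-3.3069)(3.8706)] / 15.45626368 = -4.18885023 / 15.45626368 = -0.271
  phi_hat_2 = [gamma(0) gamma(2) - gamma(1)^2] / det = [(5.1373)(3.8706) - (-3.3069)^2] / 15.45626368 = 8.94884577 / 15.45626368 = 0.579
So phi_hat = [-0.2710, 0.5790].
Therefore phi_hat_2 = 0.5790.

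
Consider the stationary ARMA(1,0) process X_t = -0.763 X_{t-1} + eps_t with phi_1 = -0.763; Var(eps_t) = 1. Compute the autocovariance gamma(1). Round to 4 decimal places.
\gamma(1) = -1.8261

Multiply the model equation by X_{t-k} and take expectations. With theta_0 = psi_0 = 1 and psi_j the MA(infinity) weights, this gives
  gamma(k) - sum_i phi_i gamma(k-i) = c_k,
  c_k = sigma^2 * sum_{j=k..q} theta_j psi_{j-k}   (c_k = 0 for k > q),
using gamma(-m) = gamma(m).
Pure AR (q = 0): c_0 = sigma^2 = 1, c_k = 0 for k >= 1.
Equations for k = 0 and k = 1 (AR order 1):
  gamma(0) = phi_1 gamma(1) + c_0
  gamma(1) = phi_1 gamma(0) + c_1
Substituting the second into the first: gamma(0) (1 - phi_1^2) = c_0 + phi_1 c_1, so
  gamma(0) = c_0 / (1 - phi_1^2) = 1 / (1 - (-0.763)^2) = 1 / 0.417831 = 2.393312.
  gamma(1) = phi_1 gamma(0) = (-0.763)(2.393312) = -1.826097.
Therefore gamma(1) = -1.8261 (to 4 decimal places).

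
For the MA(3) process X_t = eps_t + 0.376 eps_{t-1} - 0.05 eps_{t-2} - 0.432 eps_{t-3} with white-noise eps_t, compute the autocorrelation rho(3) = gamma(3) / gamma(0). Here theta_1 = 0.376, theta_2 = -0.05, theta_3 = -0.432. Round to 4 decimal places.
\rho(3) = -0.3247

For an MA(q) process with theta_0 = 1, the autocovariance is
  gamma(k) = sigma^2 * sum_{i=0..q-k} theta_i * theta_{i+k},
and rho(k) = gamma(k) / gamma(0). Sigma^2 cancels.
  numerator   = (1)*(-0.432) = -0.432.
  denominator = (1)^2 + (0.376)^2 + (-0.05)^2 + (-0.432)^2 = 1.3305.
  rho(3) = -0.432 / 1.3305 = -0.3247.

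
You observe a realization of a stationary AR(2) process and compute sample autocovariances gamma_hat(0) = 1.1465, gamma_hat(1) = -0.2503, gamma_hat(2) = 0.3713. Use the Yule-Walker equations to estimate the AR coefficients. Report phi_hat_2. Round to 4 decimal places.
\hat\phi_{2} = 0.2900

The Yule-Walker equations for an AR(p) process read, in matrix form,
  Gamma_p phi = r_p,   with   (Gamma_p)_{ij} = gamma(|i - j|),
                       (r_p)_i = gamma(i),   i,j = 1..p.
Substitute the sample gammas (Toeplitz matrix and right-hand side of size 2):
  Gamma_p = [[1.1465, -0.2503], [-0.2503, 1.1465]]
  r_p     = [-0.2503, 0.3713]
Written out:
  1.1465 phi_1 - 0.2503 phi_2 = -0.2503
  -0.2503 phi_1 + 1.1465 phi_2 = 0.3713
Solve by Cramer's rule:
  det = gamma(0)^2 - gamma(1)^2 = (1.1465)^2 - (-0.2503)^2 = 1.31446225 - 0.06265009 = 1.25181216
  phi_hat_1 = [gamma(1) gamma(0) - gamma(1) gamma(2)] / det = [(-0.2503)(1.1465) - (-0.2503)(0.3713)] / 1.25181216 = -0.19403256 / 1.25181216 = -0.155
  phi_hat_2 = [gamma(0) gamma(2) - gamma(1)^2] / det = [(1.1465)(0.3713) - (-0.2503)^2] / 1.25181216 = 0.36304536 / 1.25181216 = 0.29
So phi_hat = [-0.1550, 0.2900].
Therefore phi_hat_2 = 0.2900.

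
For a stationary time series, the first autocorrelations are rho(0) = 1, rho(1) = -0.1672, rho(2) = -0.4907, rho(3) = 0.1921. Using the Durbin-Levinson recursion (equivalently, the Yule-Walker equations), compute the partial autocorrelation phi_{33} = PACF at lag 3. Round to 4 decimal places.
\phi_{33} = -0.0330

The PACF at lag k is phi_{kk}, the last component of the solution
to the Yule-Walker system G_k phi = r_k where
  (G_k)_{ij} = rho(|i - j|), (r_k)_i = rho(i), i,j = 1..k.
Equivalently, Durbin-Levinson gives phi_{kk} iteratively:
  phi_{11} = rho(1)
  phi_{kk} = [rho(k) - sum_{j=1..k-1} phi_{k-1,j} rho(k-j)]
            / [1 - sum_{j=1..k-1} phi_{k-1,j} rho(j)],
  phi_{k,j} = phi_{k-1,j} - phi_{kk} phi_{k-1,k-j},  j = 1..k-1.
Step k = 1:
  phi_11 = rho(1) = -0.1672.
Step k = 2:
  phi_22 = [rho(2) - phi_11 rho(1)] / [1 - phi_11 rho(1)] = [-0.4907 - (-0.1672)(-0.1672)] / [1 - (-0.1672)(-0.1672)]
         = -0.51865584 / 0.97204416 = -0.533572.
  Update: phi_21 = phi_11 - phi_22 phi_11 = -0.1672 - (-0.533572)(-0.1672) = -0.256413.
Step k = 3:
  phi_33 = [rho(3) - phi_21 rho(2) - phi_22 rho(1)] / [1 - phi_21 rho(1) - phi_22 rho(2)]
    numerator   = 0.1921 - (-0.256413)(-0.4907) - (-0.533572)(-0.1672) = -0.02293529
    denominator = 1 - (-0.256413)(-0.1672) - (-0.533572)(-0.4907) = 0.69530377
  phi_33 = -0.02293529 / 0.69530377 = -0.033.
Therefore phi_{33} = -0.0330.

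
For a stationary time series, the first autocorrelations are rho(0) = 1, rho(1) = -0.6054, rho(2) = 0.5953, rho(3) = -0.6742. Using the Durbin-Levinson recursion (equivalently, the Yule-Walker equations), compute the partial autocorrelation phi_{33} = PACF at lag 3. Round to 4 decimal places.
\phi_{33} = -0.4090

The PACF at lag k is phi_{kk}, the last component of the solution
to the Yule-Walker system G_k phi = r_k where
  (G_k)_{ij} = rho(|i - j|), (r_k)_i = rho(i), i,j = 1..k.
Equivalently, Durbin-Levinson gives phi_{kk} iteratively:
  phi_{11} = rho(1)
  phi_{kk} = [rho(k) - sum_{j=1..k-1} phi_{k-1,j} rho(k-j)]
            / [1 - sum_{j=1..k-1} phi_{k-1,j} rho(j)],
  phi_{k,j} = phi_{k-1,j} - phi_{kk} phi_{k-1,k-j},  j = 1..k-1.
Step k = 1:
  phi_11 = rho(1) = -0.6054.
Step k = 2:
  phi_22 = [rho(2) - phi_11 rho(1)] / [1 - phi_11 rho(1)] = [0.5953 - (-0.6054)(-0.6054)] / [1 - (-0.6054)(-0.6054)]
         = 0.22879084 / 0.63349084 = 0.361159.
  Update: phi_21 = phi_11 - phi_22 phi_11 = -0.6054 - (0.361159)(-0.6054) = -0.386754.
Step k = 3:
  phi_33 = [rho(3) - phi_21 rho(2) - phi_22 rho(1)] / [1 - phi_21 rho(1) - phi_22 rho(2)]
    numerator   = -0.6742 - (-0.386754)(0.5953) - (0.361159)(-0.6054) = -0.22531951
    denominator = 1 - (-0.386754)(-0.6054) - (0.361159)(0.5953) = 0.550861
  phi_33 = -0.22531951 / 0.550861 = -0.409.
Therefore phi_{33} = -0.4090.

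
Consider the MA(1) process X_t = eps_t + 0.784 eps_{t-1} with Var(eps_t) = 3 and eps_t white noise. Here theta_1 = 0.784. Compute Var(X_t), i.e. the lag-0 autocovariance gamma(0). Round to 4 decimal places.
\gamma(0) = 4.8440

For an MA(q) process X_t = eps_t + sum_i theta_i eps_{t-i} with
Var(eps_t) = sigma^2, the variance is
  gamma(0) = sigma^2 * (1 + sum_i theta_i^2).
  sum_i theta_i^2 = (0.784)^2 = 0.614656.
  gamma(0) = 3 * (1 + 0.614656) = 3 * 1.614656 = 4.843968, which rounds to 4.8440.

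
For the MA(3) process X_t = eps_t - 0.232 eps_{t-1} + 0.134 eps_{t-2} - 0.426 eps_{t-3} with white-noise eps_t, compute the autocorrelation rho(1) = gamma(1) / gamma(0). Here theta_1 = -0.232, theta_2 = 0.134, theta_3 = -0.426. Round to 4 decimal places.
\rho(1) = -0.2555

For an MA(q) process with theta_0 = 1, the autocovariance is
  gamma(k) = sigma^2 * sum_{i=0..q-k} theta_i * theta_{i+k},
and rho(k) = gamma(k) / gamma(0). Sigma^2 cancels.
  numerator   = (1)*(-0.232) + (-0.232)*(0.134) + (0.134)*(-0.426) = -0.320172.
  denominator = (1)^2 + (-0.232)^2 + (0.134)^2 + (-0.426)^2 = 1.253256.
  rho(1) = -0.320172 / 1.253256 = -0.2555.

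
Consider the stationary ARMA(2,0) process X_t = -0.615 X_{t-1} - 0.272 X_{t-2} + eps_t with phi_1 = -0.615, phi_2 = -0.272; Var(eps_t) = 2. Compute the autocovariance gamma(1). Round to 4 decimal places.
\gamma(1) = -1.3628

Multiply the model equation by X_{t-k} and take expectations. With theta_0 = psi_0 = 1 and psi_j the MA(infinity) weights, this gives
  gamma(k) - sum_i phi_i gamma(k-i) = c_k,
  c_k = sigma^2 * sum_{j=k..q} theta_j psi_{j-k}   (c_k = 0 for k > q),
using gamma(-m) = gamma(m).
Pure AR (q = 0): c_0 = sigma^2 = 2, c_k = 0 for k >= 1.
Equations for k = 0, 1, 2 (AR order 2, c_2 = 0):
  (E0) gamma(0) = phi_1 gamma(1) + phi_2 gamma(2) + c_0
  (E1) gamma(1) = phi_1 gamma(0) + phi_2 gamma(1) + c_1
  (E2) gamma(2) = phi_1 gamma(1) + phi_2 gamma(0)
From (E1): gamma(1) = A gamma(0) + B with
  A = phi_1 / (1 - phi_2) = -0.615 / 1.272 = -0.483491,   B = c_1 / (1 - phi_2) = 0 / 1.272 = 0.
Insert (E2) into (E0): gamma(0) (1 - phi_2^2) = phi_1 (1 + phi_2) gamma(1) + c_0.
  phi_1 (1 + phi_2) = (-0.615)(0.728) = -0.44772,   1 - phi_2^2 = 0.926016.
Replace gamma(1) by A gamma(0) + B and collect gamma(0):
  gamma(0) [0.926016 - (-0.44772)(-0.483491)] = c_0 = 2
  gamma(0) * 0.709548 = 2
  gamma(0) = 2 / 0.709548 = 2.818697.
  gamma(1) = A gamma(0) = (-0.483491)(2.818697) = -1.362814.
Therefore gamma(1) = -1.3628 (to 4 decimal places).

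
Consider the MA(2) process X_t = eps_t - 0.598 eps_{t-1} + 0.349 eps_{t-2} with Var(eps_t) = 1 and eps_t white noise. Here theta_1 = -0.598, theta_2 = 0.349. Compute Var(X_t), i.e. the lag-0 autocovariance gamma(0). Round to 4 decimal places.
\gamma(0) = 1.4794

For an MA(q) process X_t = eps_t + sum_i theta_i eps_{t-i} with
Var(eps_t) = sigma^2, the variance is
  gamma(0) = sigma^2 * (1 + sum_i theta_i^2).
  sum_i theta_i^2 = (-0.598)^2 + (0.349)^2 = 0.357604 + 0.121801 = 0.479405.
  gamma(0) = 1 * (1 + 0.479405) = 1 * 1.479405 = 1.479405, which rounds to 1.4794.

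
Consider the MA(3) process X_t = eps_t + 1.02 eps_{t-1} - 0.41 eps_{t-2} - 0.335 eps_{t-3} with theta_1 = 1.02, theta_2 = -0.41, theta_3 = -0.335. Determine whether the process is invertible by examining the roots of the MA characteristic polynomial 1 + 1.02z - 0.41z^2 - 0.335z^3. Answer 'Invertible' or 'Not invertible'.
\text{Not invertible}

The MA(q) characteristic polynomial is P(z) = 1 + 1.02z - 0.41z^2 - 0.335z^3.
Invertibility requires all roots to lie outside the unit circle, i.e. |z| > 1 for every root.
Degree 3: look for a simple real root z0 first, then factor out (1 - z/z0) and solve the remaining quadratic.
Testing z0 = -2: P(-2) = 1 + (1.02)(-2) + (-0.41)(-2)^2 + (-0.335)(-2)^3
  = 1 + (-2.04) + (-1.64) + (2.68) = 0.  So z_0 = -2 is a root, |z_0| = 2.
Divide out the factor (1 + 0.5 z) = (1 - z/z0) (since 1/z0 = -0.5):
  P(z) = (1 + 0.5 z)(1 + (0.52) z + (-0.67) z^2)
  [check: z-coef 0.52 - (-0.5) = 1.02; z^2-coef -0.67 - (-0.5)(0.52) = -0.41; z^3-coef -(-0.5)(-0.67) = -0.335.]
Remaining roots from the quadratic factor 1 + (0.52) z + (-0.67) z^2:
  Set 1 + (0.52) z + (-0.67) z^2 = 0, i.e. a z^2 + b z + c = 0 with a = -0.67, b = 0.52, c = 1.
  Discriminant D = b^2 - 4ac = (0.52)^2 - 4*(-0.67)*1 = 0.2704 - (-2.68) = 2.9504.
  D >= 0, so the roots are real: z = (-b +/- sqrt(D)) / (2a) = (-0.52 +/- 1.717673) / (-1.34).
    z_1 = (-0.52 + 1.717673) / (-1.34) = -0.8938,   |z_1| = 0.8938.
    z_2 = (-0.52 - 1.717673) / (-1.34) = 1.6699,   |z_2| = 1.6699.
Moduli of all roots: 2.0000, 0.8938, 1.6699.
All moduli strictly greater than 1? No.
Verdict: Not invertible.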